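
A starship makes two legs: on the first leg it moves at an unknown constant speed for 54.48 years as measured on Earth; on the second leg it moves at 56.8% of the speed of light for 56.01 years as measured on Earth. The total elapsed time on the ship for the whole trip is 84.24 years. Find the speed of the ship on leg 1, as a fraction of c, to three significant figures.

β = 0.714

Leg 1: speed unknown; τ_1 = 54.48/γ_1.
Leg 2: β = 0.568; γ = 1/√(1 − 0.568²) = 1/√0.6774 = 1.215; τ_2 = 56.01/1.215 = 46.10 years.
Total proper time: τ_1 + 46.10 = 84.24, so τ_1 = 84.24 − 46.10 = 38.14 years.
γ_1 = 54.48/38.14 = 1.428; β = √(1 − 1/γ²) = √0.5098.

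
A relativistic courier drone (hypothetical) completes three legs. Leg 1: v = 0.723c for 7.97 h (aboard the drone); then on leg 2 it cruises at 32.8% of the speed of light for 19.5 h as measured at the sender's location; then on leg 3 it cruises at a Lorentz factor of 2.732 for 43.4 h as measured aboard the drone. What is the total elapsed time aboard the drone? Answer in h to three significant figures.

τ = 69.8 h

Leg 1: 7.97 h is already measured aboard the drone.
Leg 2: β = 0.328; γ = 1/√(1 − 0.328²) = 1/√0.8924 = 1.059; τ_2 = 19.5/1.059 = 18.42 h.
Leg 3: 43.4 h is already measured aboard the drone.
Total: 7.970 + 18.42 + 43.40 h.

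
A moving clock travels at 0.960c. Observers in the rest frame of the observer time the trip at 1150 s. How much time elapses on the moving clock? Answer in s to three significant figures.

γ = 1/√(1 − 0.960²) = 25/7 ≈ 3.571
The interval measured in the rest frame of the observer is the dilated one; the clock on the moving clock measures the proper time τ = Δt/γ = 1150/3.571 s.

τ = 322 s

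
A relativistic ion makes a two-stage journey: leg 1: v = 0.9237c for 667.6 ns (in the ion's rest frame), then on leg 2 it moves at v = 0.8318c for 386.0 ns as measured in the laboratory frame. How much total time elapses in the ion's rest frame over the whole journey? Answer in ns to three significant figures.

Leg 1: 667.6 ns is already measured in the ion's rest frame.
Leg 2: γ = 1/√(1 − 0.8318²) = 1/√0.3081 = 1.802; τ_2 = 386.0/1.802 = 214.3 ns.
Total: 667.6 + 214.3 ns.

τ = 882 ns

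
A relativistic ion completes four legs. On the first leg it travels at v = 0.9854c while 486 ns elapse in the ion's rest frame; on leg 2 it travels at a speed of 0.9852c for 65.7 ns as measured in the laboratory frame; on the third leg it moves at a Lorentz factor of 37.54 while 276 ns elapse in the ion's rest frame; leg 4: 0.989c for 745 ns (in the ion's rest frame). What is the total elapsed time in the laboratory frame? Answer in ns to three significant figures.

Leg 1: γ = 1/√(1 − 0.9854²) = 1/√0.02899 = 5.874; Δt_1 = 5.874 × 486 = 2855 ns.
Leg 2: 65.7 ns is already measured in the laboratory frame.
Leg 3: γ = 37.54; Δt_3 = 37.54 × 276 = 1.036×10⁴ ns.
Leg 4: γ = 1/√(1 − 0.989²) = 1/√0.02188 = 6.761; Δt_4 = 6.761 × 745 = 5037 ns.
Total: 2855 + 65.70 + 1.036×10⁴ + 5037 ns.

Δt = 1.83×10⁴ ns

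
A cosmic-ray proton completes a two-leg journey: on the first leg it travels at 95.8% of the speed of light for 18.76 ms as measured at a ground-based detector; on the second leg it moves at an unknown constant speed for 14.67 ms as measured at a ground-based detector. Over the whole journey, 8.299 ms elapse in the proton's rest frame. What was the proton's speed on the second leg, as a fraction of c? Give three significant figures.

β = 0.980

Leg 1: β = 0.958; γ = 1/√(1 − 0.958²) = 1/√0.08224 = 3.487; τ_1 = 18.76/3.487 = 5.380 ms.
Leg 2: speed unknown; τ_2 = 14.67/γ_2.
Total proper time: 5.380 + τ_2 = 8.299, so τ_2 = 8.299 − 5.380 = 2.919 ms.
γ_2 = 14.67/2.919 = 5.025; β = √(1 − 1/γ²) = √0.9604.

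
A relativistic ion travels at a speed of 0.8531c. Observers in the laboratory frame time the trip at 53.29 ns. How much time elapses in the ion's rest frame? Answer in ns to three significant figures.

τ = 27.8 ns

γ = 1/√(1 − 0.8531²) = 1/√0.2722 = 1.917
The interval measured in the laboratory frame is the dilated one; the clock in the ion's rest frame measures the proper time τ = Δt/γ = 53.29/1.917 ns.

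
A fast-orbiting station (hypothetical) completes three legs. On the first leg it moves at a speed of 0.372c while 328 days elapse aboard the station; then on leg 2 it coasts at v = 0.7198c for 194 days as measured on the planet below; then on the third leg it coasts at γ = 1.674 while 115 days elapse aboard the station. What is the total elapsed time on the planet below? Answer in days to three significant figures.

Leg 1: γ = 1/√(1 − 0.372²) = 1/√0.8616 = 1.077; Δt_1 = 1.077 × 328 = 353.4 days.
Leg 2: 194 days is already measured on the planet below.
Leg 3: γ = 1.674; Δt_3 = 1.674 × 115 = 192.5 days.
Total: 353.4 + 194.0 + 192.5 days.

Δt = 740 days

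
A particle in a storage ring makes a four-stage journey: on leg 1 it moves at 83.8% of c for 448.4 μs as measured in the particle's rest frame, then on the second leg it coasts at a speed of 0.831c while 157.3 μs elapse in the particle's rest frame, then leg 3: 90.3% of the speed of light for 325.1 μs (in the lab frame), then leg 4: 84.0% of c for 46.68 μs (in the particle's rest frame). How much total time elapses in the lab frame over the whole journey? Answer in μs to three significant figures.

Leg 1: β = 0.838; γ = 1/√(1 − 0.838²) = 1/√0.2978 = 1.833; Δt_1 = 1.833 × 448.4 = 821.7 μs.
Leg 2: γ = 1/√(1 − 0.831²) = 1/√0.3094 = 1.798; Δt_2 = 1.798 × 157.3 = 282.8 μs.
Leg 3: 325.1 μs is already measured in the lab frame.
Leg 4: β = 0.840; γ = 1/√(1 − 0.840²) = 1/√0.2944 = 1.843; Δt_4 = 1.843 × 46.68 = 86.03 μs.
Total: 821.7 + 282.8 + 325.1 + 86.03 μs.

Δt = 1520 μs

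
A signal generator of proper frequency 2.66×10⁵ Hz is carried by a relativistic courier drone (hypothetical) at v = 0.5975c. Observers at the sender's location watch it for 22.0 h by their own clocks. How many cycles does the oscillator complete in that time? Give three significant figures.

N = 1.69×10¹⁰

γ = 1/√(1 − 0.5975²) = 1/√0.6430 = 1.247
During 22.0 h of lab time, the oscillator's proper time advances by τ = Δt/γ = 22.0/1.247 = 17.64 h = 6.351×10⁴ s.
N = f × τ = 2.66×10⁵ × 6.351×10⁴ = 1.689×10¹⁰.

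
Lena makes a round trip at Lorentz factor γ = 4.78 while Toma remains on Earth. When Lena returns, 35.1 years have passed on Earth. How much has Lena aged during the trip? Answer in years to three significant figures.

τ = 7.34 years

γ = 4.78
Lena's clock measures proper time along the trip: τ = Δt/γ = 35.1/4.780 years.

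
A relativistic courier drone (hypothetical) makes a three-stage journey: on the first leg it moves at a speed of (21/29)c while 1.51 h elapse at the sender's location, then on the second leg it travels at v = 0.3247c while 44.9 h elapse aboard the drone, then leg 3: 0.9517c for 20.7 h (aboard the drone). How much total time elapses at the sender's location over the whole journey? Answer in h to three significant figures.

Leg 1: 1.51 h is already measured at the sender's location.
Leg 2: γ = 1/√(1 − 0.3247²) = 1/√0.8946 = 1.057; Δt_2 = 1.057 × 44.9 = 47.47 h.
Leg 3: γ = 1/√(1 − 0.9517²) = 1/√0.09427 = 3.257; Δt_3 = 3.257 × 20.7 = 67.42 h.
Total: 1.510 + 47.47 + 67.42 h.

Δt = 116 h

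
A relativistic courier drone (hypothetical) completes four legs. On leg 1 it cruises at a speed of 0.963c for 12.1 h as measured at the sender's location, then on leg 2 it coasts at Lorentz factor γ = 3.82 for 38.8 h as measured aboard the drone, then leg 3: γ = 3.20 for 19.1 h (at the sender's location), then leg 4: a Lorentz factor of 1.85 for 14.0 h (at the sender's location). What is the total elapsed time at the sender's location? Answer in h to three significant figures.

Δt = 193 h

Leg 1: 12.1 h is already measured at the sender's location.
Leg 2: γ = 3.82; Δt_2 = 3.820 × 38.8 = 148.2 h.
Leg 3: 19.1 h is already measured at the sender's location.
Leg 4: 14.0 h is already measured at the sender's location.
Total: 12.10 + 148.2 + 19.10 + 14.00 h.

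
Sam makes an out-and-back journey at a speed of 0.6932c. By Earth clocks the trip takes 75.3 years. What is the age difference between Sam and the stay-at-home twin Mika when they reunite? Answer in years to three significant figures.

Δt − τ = 21.0 years

γ = 1/√(1 − 0.6932²) = 1/√0.5195 = 1.387
Sam's elapsed proper time: τ = 75.3/1.387 = 54.27 years.
Age gap = Δt − τ = 75.3 − 54.27 years.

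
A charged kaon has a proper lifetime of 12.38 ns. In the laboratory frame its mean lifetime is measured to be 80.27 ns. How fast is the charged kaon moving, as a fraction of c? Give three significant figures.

β = 0.988

γ = Δt/τ₀ = 80.27/12.38 = 6.484
β = √(1 − 1/γ²) = √(1 − 0.02379) = √0.9762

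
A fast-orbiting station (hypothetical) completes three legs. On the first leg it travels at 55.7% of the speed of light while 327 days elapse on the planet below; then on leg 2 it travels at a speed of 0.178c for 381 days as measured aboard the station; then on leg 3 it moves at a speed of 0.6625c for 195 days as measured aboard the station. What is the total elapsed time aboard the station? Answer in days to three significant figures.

τ = 848 days

Leg 1: β = 0.557; γ = 1/√(1 − 0.557²) = 1/√0.6898 = 1.204; τ_1 = 327/1.204 = 271.6 days.
Leg 2: 381 days is already measured aboard the station.
Leg 3: 195 days is already measured aboard the station.
Total: 271.6 + 381.0 + 195.0 days.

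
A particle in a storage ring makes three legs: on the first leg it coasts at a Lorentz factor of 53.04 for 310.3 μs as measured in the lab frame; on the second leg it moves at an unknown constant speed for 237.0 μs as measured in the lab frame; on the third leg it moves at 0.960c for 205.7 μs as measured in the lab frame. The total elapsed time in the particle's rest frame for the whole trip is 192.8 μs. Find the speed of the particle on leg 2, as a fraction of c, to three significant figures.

β = 0.838

Leg 1: γ = 53.04; τ_1 = 310.3/53.04 = 5.850 μs.
Leg 2: speed unknown; τ_2 = 237.0/γ_2.
Leg 3: γ = 1/√(1 − 0.960²) = 25/7 ≈ 3.571; τ_3 = 205.7/3.571 = 57.60 μs.
Total proper time: 5.850 + τ_2 + 57.60 = 192.8, so τ_2 = 192.8 − 63.45 = 129.4 μs.
γ_2 = 237.0/129.4 = 1.832; β = √(1 − 1/γ²) = √0.7021.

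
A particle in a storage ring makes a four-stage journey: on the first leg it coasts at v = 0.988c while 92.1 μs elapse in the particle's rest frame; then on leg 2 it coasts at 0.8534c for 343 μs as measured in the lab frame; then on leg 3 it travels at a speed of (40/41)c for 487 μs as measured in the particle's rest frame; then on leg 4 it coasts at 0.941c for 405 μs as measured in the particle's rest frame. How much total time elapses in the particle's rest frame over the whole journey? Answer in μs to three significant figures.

Leg 1: 92.1 μs is already measured in the particle's rest frame.
Leg 2: γ = 1/√(1 − 0.8534²) = 1/√0.2717 = 1.918; τ_2 = 343/1.918 = 178.8 μs.
Leg 3: 487 μs is already measured in the particle's rest frame.
Leg 4: 405 μs is already measured in the particle's rest frame.
Total: 92.10 + 178.8 + 487.0 + 405.0 μs.

τ = 1160 μs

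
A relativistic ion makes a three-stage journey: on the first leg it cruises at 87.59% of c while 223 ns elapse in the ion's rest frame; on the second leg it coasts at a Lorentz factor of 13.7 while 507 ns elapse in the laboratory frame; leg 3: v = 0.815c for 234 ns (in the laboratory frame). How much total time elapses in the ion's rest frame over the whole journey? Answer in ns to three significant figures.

τ = 396 ns

Leg 1: 223 ns is already measured in the ion's rest frame.
Leg 2: γ = 13.7; τ_2 = 507/13.70 = 37.01 ns.
Leg 3: γ = 1/√(1 − 0.815²) = 1/√0.3358 = 1.726; τ_3 = 234/1.726 = 135.6 ns.
Total: 223.0 + 37.01 + 135.6 ns.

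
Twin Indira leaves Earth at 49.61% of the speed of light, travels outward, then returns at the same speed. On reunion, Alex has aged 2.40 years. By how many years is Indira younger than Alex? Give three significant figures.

Δt − τ = 0.316 years

β = 0.4961; γ = 1/√(1 − 0.4961²) = 1/√0.7539 = 1.152
Indira's elapsed proper time: τ = 2.40/1.152 = 2.084 years.
Age gap = Δt − τ = 2.40 − 2.084 years.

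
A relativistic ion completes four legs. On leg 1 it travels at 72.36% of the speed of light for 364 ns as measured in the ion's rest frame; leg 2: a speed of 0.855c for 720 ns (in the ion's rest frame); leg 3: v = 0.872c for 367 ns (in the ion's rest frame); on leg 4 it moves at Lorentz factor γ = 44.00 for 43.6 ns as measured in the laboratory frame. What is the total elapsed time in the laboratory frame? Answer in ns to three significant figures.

Δt = 2710 ns

Leg 1: β = 0.7236; γ = 1/√(1 − 0.7236²) = 1/√0.4764 = 1.449; Δt_1 = 1.449 × 364 = 527.4 ns.
Leg 2: γ = 1/√(1 − 0.855²) = 1/√0.2690 = 1.928; Δt_2 = 1.928 × 720 = 1388 ns.
Leg 3: γ = 1/√(1 − 0.872²) = 1/√0.2396 = 2.043; Δt_3 = 2.043 × 367 = 749.7 ns.
Leg 4: 43.6 ns is already measured in the laboratory frame.
Total: 527.4 + 1388 + 749.7 + 43.60 ns.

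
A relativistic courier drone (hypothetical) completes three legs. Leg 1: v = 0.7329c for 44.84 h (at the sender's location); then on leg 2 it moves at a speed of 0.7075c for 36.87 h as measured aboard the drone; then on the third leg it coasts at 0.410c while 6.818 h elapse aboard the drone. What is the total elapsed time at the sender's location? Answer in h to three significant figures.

Δt = 104 h

Leg 1: 44.84 h is already measured at the sender's location.
Leg 2: γ = 1/√(1 − 0.7075²) = 1/√0.4994 = 1.415; Δt_2 = 1.415 × 36.87 = 52.17 h.
Leg 3: γ = 1/√(1 − 0.410²) = 1/√0.8319 = 1.096; Δt_3 = 1.096 × 6.818 = 7.475 h.
Total: 44.84 + 52.17 + 7.475 h.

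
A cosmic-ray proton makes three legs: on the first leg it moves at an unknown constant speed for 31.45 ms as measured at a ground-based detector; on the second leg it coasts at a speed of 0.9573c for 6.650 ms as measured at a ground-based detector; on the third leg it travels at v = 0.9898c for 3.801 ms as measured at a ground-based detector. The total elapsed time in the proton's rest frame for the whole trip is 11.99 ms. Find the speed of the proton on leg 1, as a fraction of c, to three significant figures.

Leg 1: speed unknown; τ_1 = 31.45/γ_1.
Leg 2: γ = 1/√(1 − 0.9573²) = 1/√0.08358 = 3.459; τ_2 = 6.650/3.459 = 1.922 ms.
Leg 3: γ = 1/√(1 − 0.9898²) = 1/√0.02030 = 7.019; τ_3 = 3.801/7.019 = 0.5415 ms.
Total proper time: τ_1 + 1.922 + 0.5415 = 11.99, so τ_1 = 11.99 − 2.464 = 9.526 ms.
γ_1 = 31.45/9.526 = 3.301; β = √(1 − 1/γ²) = √0.9083.

β = 0.953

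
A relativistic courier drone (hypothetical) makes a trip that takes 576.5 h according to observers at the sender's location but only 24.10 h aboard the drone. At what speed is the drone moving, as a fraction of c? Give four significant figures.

v = 0.9991c

The proper time is measured aboard the drone (both events occur at the drone's location); Δt is measured at the sender's location. γ = Δt/τ = 576.5/24.10 = 23.92.
β = √(1 − 1/γ²) = √(1 − 0.001748) = √0.9983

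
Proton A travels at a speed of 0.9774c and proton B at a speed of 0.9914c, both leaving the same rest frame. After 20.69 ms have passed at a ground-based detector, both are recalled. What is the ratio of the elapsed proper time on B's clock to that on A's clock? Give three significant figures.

τ_B/τ_A = 0.619

A: γ = 1/√(1 − 0.9774²) = 1/√0.04469 = 4.730. B: γ = 1/√(1 − 0.9914²) = 1/√0.01713 = 7.641.
τ_A/τ_B = γ_B/γ_A = 7.641/4.730 = 1.615, so τ_B/τ_A = 0.6191.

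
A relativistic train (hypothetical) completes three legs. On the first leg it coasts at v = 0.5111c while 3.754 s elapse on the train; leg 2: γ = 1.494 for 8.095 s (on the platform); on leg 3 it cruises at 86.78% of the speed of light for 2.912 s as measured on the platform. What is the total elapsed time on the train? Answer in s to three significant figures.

Leg 1: 3.754 s is already measured on the train.
Leg 2: γ = 1.494; τ_2 = 8.095/1.494 = 5.418 s.
Leg 3: β = 0.8678; γ = 1/√(1 − 0.8678²) = 1/√0.2469 = 2.012; τ_3 = 2.912/2.012 = 1.447 s.
Total: 3.754 + 5.418 + 1.447 s.

τ = 10.6 s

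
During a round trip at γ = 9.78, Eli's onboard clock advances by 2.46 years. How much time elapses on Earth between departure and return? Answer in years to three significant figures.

γ = 9.78
Earth-frame duration is the dilated interval: Δt = γτ = 9.780 × 2.46 years.

Δt = 24.1 years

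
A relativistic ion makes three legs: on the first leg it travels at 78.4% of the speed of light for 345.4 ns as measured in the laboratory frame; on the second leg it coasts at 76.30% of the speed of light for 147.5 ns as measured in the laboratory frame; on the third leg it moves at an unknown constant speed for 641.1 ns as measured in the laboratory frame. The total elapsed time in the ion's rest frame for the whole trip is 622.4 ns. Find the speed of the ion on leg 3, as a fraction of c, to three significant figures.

β = 0.873

Leg 1: β = 0.784; γ = 1/√(1 − 0.784²) = 1/√0.3853 = 1.611; τ_1 = 345.4/1.611 = 214.4 ns.
Leg 2: β = 0.7630; γ = 1/√(1 − 0.7630²) = 1/√0.4178 = 1.547; τ_2 = 147.5/1.547 = 95.34 ns.
Leg 3: speed unknown; τ_3 = 641.1/γ_3.
Total proper time: 214.4 + 95.34 + τ_3 = 622.4, so τ_3 = 622.4 − 309.8 = 312.6 ns.
γ_3 = 641.1/312.6 = 2.051; β = √(1 − 1/γ²) = √0.7622.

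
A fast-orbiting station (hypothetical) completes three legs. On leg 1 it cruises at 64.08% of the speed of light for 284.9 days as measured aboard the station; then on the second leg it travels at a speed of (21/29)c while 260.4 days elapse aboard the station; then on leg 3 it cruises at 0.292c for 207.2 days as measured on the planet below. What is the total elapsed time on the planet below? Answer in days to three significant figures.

Leg 1: β = 0.6408; γ = 1/√(1 − 0.6408²) = 1/√0.5894 = 1.303; Δt_1 = 1.303 × 284.9 = 371.1 days.
Leg 2: γ = 1/√(1 − (21/29)²) = 29/20 = 1.450; Δt_2 = 1.450 × 260.4 = 377.6 days.
Leg 3: 207.2 days is already measured on the planet below.
Total: 371.1 + 377.6 + 207.2 days.

Δt = 956 days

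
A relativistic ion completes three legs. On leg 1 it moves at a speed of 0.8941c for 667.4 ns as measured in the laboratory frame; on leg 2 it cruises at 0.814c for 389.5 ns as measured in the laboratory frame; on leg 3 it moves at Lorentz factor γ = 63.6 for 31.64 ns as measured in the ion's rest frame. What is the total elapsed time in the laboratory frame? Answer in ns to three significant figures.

Leg 1: 667.4 ns is already measured in the laboratory frame.
Leg 2: 389.5 ns is already measured in the laboratory frame.
Leg 3: γ = 63.6; Δt_3 = 63.60 × 31.64 = 2012 ns.
Total: 667.4 + 389.5 + 2012 ns.

Δt = 3070 ns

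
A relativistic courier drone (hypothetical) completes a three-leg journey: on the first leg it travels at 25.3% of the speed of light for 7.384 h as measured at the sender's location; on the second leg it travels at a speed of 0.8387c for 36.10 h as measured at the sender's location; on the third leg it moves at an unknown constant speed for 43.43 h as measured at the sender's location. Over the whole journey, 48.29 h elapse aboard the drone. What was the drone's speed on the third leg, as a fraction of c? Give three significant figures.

Leg 1: β = 0.253; γ = 1/√(1 − 0.253²) = 1/√0.9360 = 1.034; τ_1 = 7.384/1.034 = 7.144 h.
Leg 2: γ = 1/√(1 − 0.8387²) = 1/√0.2966 = 1.836; τ_2 = 36.10/1.836 = 19.66 h.
Leg 3: speed unknown; τ_3 = 43.43/γ_3.
Total proper time: 7.144 + 19.66 + τ_3 = 48.29, so τ_3 = 48.29 − 26.80 = 21.49 h.
γ_3 = 43.43/21.49 = 2.021; β = √(1 − 1/γ²) = √0.7552.

β = 0.869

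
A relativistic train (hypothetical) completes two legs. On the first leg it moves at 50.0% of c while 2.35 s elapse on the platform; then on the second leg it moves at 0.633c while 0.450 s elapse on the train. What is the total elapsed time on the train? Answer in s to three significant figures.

τ = 2.49 s

Leg 1: β = 0.500; γ = 1/√(1 − 0.500²) = 1/√0.7500 = 1.155; τ_1 = 2.35/1.155 = 2.035 s.
Leg 2: 0.450 s is already measured on the train.
Total: 2.035 + 0.4500 s.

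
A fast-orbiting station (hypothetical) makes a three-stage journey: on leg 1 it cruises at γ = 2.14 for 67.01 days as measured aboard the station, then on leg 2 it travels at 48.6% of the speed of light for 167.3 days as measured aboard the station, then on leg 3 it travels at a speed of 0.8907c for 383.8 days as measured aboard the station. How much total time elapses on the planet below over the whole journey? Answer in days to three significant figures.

Δt = 1180 days

Leg 1: γ = 2.14; Δt_1 = 2.140 × 67.01 = 143.4 days.
Leg 2: β = 0.486; γ = 1/√(1 − 0.486²) = 1/√0.7638 = 1.144; Δt_2 = 1.144 × 167.3 = 191.4 days.
Leg 3: γ = 1/√(1 − 0.8907²) = 1/√0.2067 = 2.200; Δt_3 = 2.200 × 383.8 = 844.3 days.
Total: 143.4 + 191.4 + 844.3 days.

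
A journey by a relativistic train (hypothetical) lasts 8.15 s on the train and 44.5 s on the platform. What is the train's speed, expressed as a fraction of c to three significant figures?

The proper time is measured on the train (both events occur at the train's location); Δt is measured on the platform. γ = Δt/τ = 44.5/8.15 = 5.460.
β = √(1 − 1/γ²) = √(1 − 0.03354) = √0.9665

v = 0.983c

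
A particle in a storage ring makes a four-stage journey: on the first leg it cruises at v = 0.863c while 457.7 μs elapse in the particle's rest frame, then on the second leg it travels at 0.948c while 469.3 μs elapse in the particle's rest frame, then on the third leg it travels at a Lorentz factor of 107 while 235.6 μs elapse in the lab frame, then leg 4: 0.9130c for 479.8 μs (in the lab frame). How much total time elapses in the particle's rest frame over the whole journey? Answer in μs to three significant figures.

Leg 1: 457.7 μs is already measured in the particle's rest frame.
Leg 2: 469.3 μs is already measured in the particle's rest frame.
Leg 3: γ = 107; τ_3 = 235.6/107.0 = 2.202 μs.
Leg 4: γ = 1/√(1 − 0.9130²) = 1/√0.1664 = 2.451; τ_4 = 479.8/2.451 = 195.7 μs.
Total: 457.7 + 469.3 + 2.202 + 195.7 μs.

τ = 1120 μs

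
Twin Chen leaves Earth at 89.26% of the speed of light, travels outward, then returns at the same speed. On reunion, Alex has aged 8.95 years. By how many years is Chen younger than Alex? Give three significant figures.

Δt − τ = 4.91 years

β = 0.8926; γ = 1/√(1 − 0.8926²) = 1/√0.2033 = 2.218
Chen's elapsed proper time: τ = 8.95/2.218 = 4.035 years.
Age gap = Δt − τ = 8.95 − 4.035 years.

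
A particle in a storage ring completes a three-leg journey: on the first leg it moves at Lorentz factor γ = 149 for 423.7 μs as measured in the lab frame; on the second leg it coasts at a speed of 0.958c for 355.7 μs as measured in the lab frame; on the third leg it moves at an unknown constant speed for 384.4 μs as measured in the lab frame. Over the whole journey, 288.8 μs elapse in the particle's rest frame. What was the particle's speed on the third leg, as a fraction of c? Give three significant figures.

β = 0.878

Leg 1: γ = 149; τ_1 = 423.7/149.0 = 2.844 μs.
Leg 2: γ = 1/√(1 − 0.958²) = 1/√0.08224 = 3.487; τ_2 = 355.7/3.487 = 102.0 μs.
Leg 3: speed unknown; τ_3 = 384.4/γ_3.
Total proper time: 2.844 + 102.0 + τ_3 = 288.8, so τ_3 = 288.8 − 104.8 = 184.0 μs.
γ_3 = 384.4/184.0 = 2.090; β = √(1 − 1/γ²) = √0.7710.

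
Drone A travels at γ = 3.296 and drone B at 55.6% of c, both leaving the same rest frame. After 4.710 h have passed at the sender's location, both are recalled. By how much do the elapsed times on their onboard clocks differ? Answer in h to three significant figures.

|τ_A − τ_B| = 2.49 h

A: γ = 3.296; τ_A = 4.710/3.296 = 1.429 h.
B: β = 0.556; γ = 1/√(1 − 0.556²) = 1/√0.6909 = 1.203; τ_B = 4.710/1.203 = 3.915 h.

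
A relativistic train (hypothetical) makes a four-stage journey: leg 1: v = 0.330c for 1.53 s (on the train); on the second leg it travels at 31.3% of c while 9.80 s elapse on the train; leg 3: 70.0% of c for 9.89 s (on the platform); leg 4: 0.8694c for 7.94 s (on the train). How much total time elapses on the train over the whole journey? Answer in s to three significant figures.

τ = 26.3 s

Leg 1: 1.53 s is already measured on the train.
Leg 2: 9.80 s is already measured on the train.
Leg 3: β = 0.700; γ = 1/√(1 − 0.700²) = 1/√0.5100 = 1.400; τ_3 = 9.89/1.400 = 7.063 s.
Leg 4: 7.94 s is already measured on the train.
Total: 1.530 + 9.800 + 7.063 + 7.940 s.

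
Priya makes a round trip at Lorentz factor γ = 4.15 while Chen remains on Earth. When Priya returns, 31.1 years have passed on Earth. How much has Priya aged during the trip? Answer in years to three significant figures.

γ = 4.15
Priya's clock measures proper time along the trip: τ = Δt/γ = 31.1/4.150 years.

τ = 7.49 years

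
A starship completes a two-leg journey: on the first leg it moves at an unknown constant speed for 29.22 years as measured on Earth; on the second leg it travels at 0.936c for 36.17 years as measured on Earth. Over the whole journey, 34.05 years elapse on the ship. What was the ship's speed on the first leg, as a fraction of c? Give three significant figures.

β = 0.684

Leg 1: speed unknown; τ_1 = 29.22/γ_1.
Leg 2: γ = 1/√(1 − 0.936²) = 1/√0.1239 = 2.841; τ_2 = 36.17/2.841 = 12.73 years.
Total proper time: τ_1 + 12.73 = 34.05, so τ_1 = 34.05 − 12.73 = 21.32 years.
γ_1 = 29.22/21.32 = 1.371; β = √(1 − 1/γ²) = √0.4677.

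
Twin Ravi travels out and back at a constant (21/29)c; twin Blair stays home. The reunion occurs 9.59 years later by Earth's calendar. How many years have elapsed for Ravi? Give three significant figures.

τ = 6.61 years

γ = 1/√(1 − (21/29)²) = 29/20 = 1.450
Ravi's clock measures proper time along the trip: τ = Δt/γ = 9.59/1.450 years.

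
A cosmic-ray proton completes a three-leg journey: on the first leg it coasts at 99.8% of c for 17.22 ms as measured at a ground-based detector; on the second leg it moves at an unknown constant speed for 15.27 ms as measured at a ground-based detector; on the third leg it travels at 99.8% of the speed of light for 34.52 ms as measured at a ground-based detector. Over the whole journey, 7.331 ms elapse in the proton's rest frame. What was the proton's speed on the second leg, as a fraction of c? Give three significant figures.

β = 0.964

Leg 1: β = 0.998; γ = 1/√(1 − 0.998²) = 1/√0.003996 = 15.82; τ_1 = 17.22/15.82 = 1.089 ms.
Leg 2: speed unknown; τ_2 = 15.27/γ_2.
Leg 3: β = 0.998; γ = 1/√(1 − 0.998²) = 1/√0.003996 = 15.82; τ_3 = 34.52/15.82 = 2.182 ms.
Total proper time: 1.089 + τ_2 + 2.182 = 7.331, so τ_2 = 7.331 − 3.271 = 4.060 ms.
γ_2 = 15.27/4.060 = 3.761; β = √(1 − 1/γ²) = √0.9293.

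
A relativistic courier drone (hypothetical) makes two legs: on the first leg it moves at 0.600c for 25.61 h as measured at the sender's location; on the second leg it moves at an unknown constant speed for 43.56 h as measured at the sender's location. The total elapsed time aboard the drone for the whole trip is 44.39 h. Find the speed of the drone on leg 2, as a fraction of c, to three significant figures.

Leg 1: γ = 1/√(1 − 0.600²) = 5/4 = 1.250; τ_1 = 25.61/1.250 = 20.49 h.
Leg 2: speed unknown; τ_2 = 43.56/γ_2.
Total proper time: 20.49 + τ_2 = 44.39, so τ_2 = 44.39 − 20.49 = 23.90 h.
γ_2 = 43.56/23.90 = 1.822; β = √(1 − 1/γ²) = √0.6989.

β = 0.836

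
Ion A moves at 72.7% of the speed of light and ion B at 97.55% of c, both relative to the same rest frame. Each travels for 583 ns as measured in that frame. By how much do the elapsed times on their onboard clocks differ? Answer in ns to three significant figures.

|τ_A − τ_B| = 272 ns

A: β = 0.727; γ = 1/√(1 − 0.727²) = 1/√0.4715 = 1.456; τ_A = 583/1.456 = 400.3 ns.
B: β = 0.9755; γ = 1/√(1 − 0.9755²) = 1/√0.04840 = 4.545; τ_B = 583/4.545 = 128.3 ns.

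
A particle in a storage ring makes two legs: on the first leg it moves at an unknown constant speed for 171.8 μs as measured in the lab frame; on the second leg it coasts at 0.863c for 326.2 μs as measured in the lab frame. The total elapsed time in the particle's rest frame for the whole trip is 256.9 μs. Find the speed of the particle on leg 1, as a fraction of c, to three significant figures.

Leg 1: speed unknown; τ_1 = 171.8/γ_1.
Leg 2: γ = 1/√(1 − 0.863²) = 1/√0.2552 = 1.979; τ_2 = 326.2/1.979 = 164.8 μs.
Total proper time: τ_1 + 164.8 = 256.9, so τ_1 = 256.9 − 164.8 = 92.10 μs.
γ_1 = 171.8/92.10 = 1.865; β = √(1 − 1/γ²) = √0.7126.

β = 0.844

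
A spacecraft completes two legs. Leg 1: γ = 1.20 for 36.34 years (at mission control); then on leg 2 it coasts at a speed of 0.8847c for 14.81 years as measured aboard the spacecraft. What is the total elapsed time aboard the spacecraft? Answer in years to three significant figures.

τ = 45.1 years

Leg 1: γ = 1.20; τ_1 = 36.34/1.200 = 30.28 years.
Leg 2: 14.81 years is already measured aboard the spacecraft.
Total: 30.28 + 14.81 years.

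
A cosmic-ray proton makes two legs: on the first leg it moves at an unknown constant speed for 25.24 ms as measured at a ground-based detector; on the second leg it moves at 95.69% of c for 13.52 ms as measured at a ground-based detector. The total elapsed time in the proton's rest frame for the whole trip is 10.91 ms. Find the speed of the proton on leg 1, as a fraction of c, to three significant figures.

β = 0.961

Leg 1: speed unknown; τ_1 = 25.24/γ_1.
Leg 2: β = 0.9569; γ = 1/√(1 − 0.9569²) = 1/√0.08434 = 3.443; τ_2 = 13.52/3.443 = 3.926 ms.
Total proper time: τ_1 + 3.926 = 10.91, so τ_1 = 10.91 − 3.926 = 6.984 ms.
γ_1 = 25.24/6.984 = 3.614; β = √(1 − 1/γ²) = √0.9234.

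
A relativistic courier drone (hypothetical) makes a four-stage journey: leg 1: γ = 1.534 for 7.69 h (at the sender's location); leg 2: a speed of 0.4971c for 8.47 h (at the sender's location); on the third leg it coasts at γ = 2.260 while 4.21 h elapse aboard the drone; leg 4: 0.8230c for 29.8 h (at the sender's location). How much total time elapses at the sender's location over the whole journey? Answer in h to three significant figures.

Δt = 55.5 h

Leg 1: 7.69 h is already measured at the sender's location.
Leg 2: 8.47 h is already measured at the sender's location.
Leg 3: γ = 2.260; Δt_3 = 2.260 × 4.21 = 9.515 h.
Leg 4: 29.8 h is already measured at the sender's location.
Total: 7.690 + 8.470 + 9.515 + 29.80 h.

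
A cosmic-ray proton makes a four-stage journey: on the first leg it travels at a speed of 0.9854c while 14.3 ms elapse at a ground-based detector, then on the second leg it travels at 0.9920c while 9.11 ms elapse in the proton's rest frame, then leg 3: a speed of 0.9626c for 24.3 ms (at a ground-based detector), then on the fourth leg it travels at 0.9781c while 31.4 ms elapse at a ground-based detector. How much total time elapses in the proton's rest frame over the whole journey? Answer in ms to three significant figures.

τ = 24.7 ms

Leg 1: γ = 1/√(1 − 0.9854²) = 1/√0.02899 = 5.874; τ_1 = 14.3/5.874 = 2.435 ms.
Leg 2: 9.11 ms is already measured in the proton's rest frame.
Leg 3: γ = 1/√(1 − 0.9626²) = 1/√0.07340 = 3.691; τ_3 = 24.3/3.691 = 6.584 ms.
Leg 4: γ = 1/√(1 − 0.9781²) = 1/√0.04332 = 4.805; τ_4 = 31.4/4.805 = 6.535 ms.
Total: 2.435 + 9.110 + 6.584 + 6.535 ms.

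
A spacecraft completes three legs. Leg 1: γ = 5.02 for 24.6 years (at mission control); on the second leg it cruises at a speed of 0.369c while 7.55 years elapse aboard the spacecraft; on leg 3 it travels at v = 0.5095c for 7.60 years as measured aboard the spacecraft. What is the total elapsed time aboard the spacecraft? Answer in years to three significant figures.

τ = 20.1 years

Leg 1: γ = 5.02; τ_1 = 24.6/5.020 = 4.900 years.
Leg 2: 7.55 years is already measured aboard the spacecraft.
Leg 3: 7.60 years is already measured aboard the spacecraft.
Total: 4.900 + 7.550 + 7.600 years.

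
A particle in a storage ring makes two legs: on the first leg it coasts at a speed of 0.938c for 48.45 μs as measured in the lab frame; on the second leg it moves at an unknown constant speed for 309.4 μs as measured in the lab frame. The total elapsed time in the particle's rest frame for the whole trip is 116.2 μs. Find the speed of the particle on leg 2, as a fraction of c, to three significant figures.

Leg 1: γ = 1/√(1 − 0.938²) = 1/√0.1202 = 2.885; τ_1 = 48.45/2.885 = 16.79 μs.
Leg 2: speed unknown; τ_2 = 309.4/γ_2.
Total proper time: 16.79 + τ_2 = 116.2, so τ_2 = 116.2 − 16.79 = 99.41 μs.
γ_2 = 309.4/99.41 = 3.113; β = √(1 − 1/γ²) = √0.8968.

β = 0.947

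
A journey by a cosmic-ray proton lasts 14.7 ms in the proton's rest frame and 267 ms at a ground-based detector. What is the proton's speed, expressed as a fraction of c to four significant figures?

The proper time is measured in the proton's rest frame (both events occur at the proton's location); Δt is measured at a ground-based detector. γ = Δt/τ = 267/14.7 = 18.16.
β = √(1 − 1/γ²) = √(1 − 0.003031) = √0.9970

β = 0.9985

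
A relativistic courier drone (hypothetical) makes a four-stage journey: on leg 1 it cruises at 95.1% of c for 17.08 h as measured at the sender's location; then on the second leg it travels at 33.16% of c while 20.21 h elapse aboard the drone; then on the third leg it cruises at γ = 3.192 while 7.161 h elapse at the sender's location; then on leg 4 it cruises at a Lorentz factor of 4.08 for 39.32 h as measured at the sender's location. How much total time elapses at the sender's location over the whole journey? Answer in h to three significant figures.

Δt = 85.0 h

Leg 1: 17.08 h is already measured at the sender's location.
Leg 2: β = 0.3316; γ = 1/√(1 − 0.3316²) = 1/√0.8900 = 1.060; Δt_2 = 1.060 × 20.21 = 21.42 h.
Leg 3: 7.161 h is already measured at the sender's location.
Leg 4: 39.32 h is already measured at the sender's location.
Total: 17.08 + 21.42 + 7.161 + 39.32 h.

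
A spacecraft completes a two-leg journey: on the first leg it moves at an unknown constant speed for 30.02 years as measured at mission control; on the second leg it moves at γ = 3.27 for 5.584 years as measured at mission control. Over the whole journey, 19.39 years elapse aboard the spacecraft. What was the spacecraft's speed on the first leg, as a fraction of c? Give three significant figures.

Leg 1: speed unknown; τ_1 = 30.02/γ_1.
Leg 2: γ = 3.27; τ_2 = 5.584/3.270 = 1.708 years.
Total proper time: τ_1 + 1.708 = 19.39, so τ_1 = 19.39 − 1.708 = 17.68 years.
γ_1 = 30.02/17.68 = 1.698; β = √(1 − 1/γ²) = √0.6531.

β = 0.808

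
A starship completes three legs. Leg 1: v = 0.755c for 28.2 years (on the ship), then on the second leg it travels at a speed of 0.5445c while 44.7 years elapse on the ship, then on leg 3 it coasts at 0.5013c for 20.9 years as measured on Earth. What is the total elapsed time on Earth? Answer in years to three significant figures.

Leg 1: γ = 1/√(1 − 0.755²) = 1/√0.4300 = 1.525; Δt_1 = 1.525 × 28.2 = 43.01 years.
Leg 2: γ = 1/√(1 − 0.5445²) = 1/√0.7035 = 1.192; Δt_2 = 1.192 × 44.7 = 53.29 years.
Leg 3: 20.9 years is already measured on Earth.
Total: 43.01 + 53.29 + 20.90 years.

Δt = 117 years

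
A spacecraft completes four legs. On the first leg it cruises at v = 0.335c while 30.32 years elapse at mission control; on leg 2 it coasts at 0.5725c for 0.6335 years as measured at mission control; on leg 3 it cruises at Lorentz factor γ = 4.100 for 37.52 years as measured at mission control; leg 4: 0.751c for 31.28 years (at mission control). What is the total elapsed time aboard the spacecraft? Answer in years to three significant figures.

Leg 1: γ = 1/√(1 − 0.335²) = 1/√0.8878 = 1.061; τ_1 = 30.32/1.061 = 28.57 years.
Leg 2: γ = 1/√(1 − 0.5725²) = 1/√0.6722 = 1.220; τ_2 = 0.6335/1.220 = 0.5194 years.
Leg 3: γ = 4.100; τ_3 = 37.52/4.100 = 9.151 years.
Leg 4: γ = 1/√(1 − 0.751²) = 1/√0.4360 = 1.514; τ_4 = 31.28/1.514 = 20.65 years.
Total: 28.57 + 0.5194 + 9.151 + 20.65 years.

τ = 58.9 years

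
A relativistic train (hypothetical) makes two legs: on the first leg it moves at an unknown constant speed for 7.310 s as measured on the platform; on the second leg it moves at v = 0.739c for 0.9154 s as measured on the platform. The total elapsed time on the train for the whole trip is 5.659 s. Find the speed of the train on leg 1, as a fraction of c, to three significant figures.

β = 0.724

Leg 1: speed unknown; τ_1 = 7.310/γ_1.
Leg 2: γ = 1/√(1 − 0.739²) = 1/√0.4539 = 1.484; τ_2 = 0.9154/1.484 = 0.6167 s.
Total proper time: τ_1 + 0.6167 = 5.659, so τ_1 = 5.659 − 0.6167 = 5.042 s.
γ_1 = 7.310/5.042 = 1.450; β = √(1 − 1/γ²) = √0.5242.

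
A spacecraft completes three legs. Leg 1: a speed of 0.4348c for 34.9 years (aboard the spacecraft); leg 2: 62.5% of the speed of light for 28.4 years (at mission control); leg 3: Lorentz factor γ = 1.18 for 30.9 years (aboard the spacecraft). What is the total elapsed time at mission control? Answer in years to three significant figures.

Leg 1: γ = 1/√(1 − 0.4348²) = 1/√0.8109 = 1.110; Δt_1 = 1.110 × 34.9 = 38.76 years.
Leg 2: 28.4 years is already measured at mission control.
Leg 3: γ = 1.18; Δt_3 = 1.180 × 30.9 = 36.46 years.
Total: 38.76 + 28.40 + 36.46 years.

Δt = 104 years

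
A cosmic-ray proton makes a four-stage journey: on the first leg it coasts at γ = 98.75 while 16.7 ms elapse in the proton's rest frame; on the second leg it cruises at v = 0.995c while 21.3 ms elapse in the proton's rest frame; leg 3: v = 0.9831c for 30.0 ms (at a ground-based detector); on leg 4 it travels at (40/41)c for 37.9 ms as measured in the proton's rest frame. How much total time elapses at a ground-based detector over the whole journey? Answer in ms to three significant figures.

Δt = 2070 ms

Leg 1: γ = 98.75; Δt_1 = 98.75 × 16.7 = 1649 ms.
Leg 2: γ = 1/√(1 − 0.995²) = 1/√0.009975 = 10.01; Δt_2 = 10.01 × 21.3 = 213.3 ms.
Leg 3: 30.0 ms is already measured at a ground-based detector.
Leg 4: γ = 1/√(1 − (40/41)²) = 41/9 ≈ 4.556; Δt_4 = 4.556 × 37.9 = 172.7 ms.
Total: 1649 + 213.3 + 30.00 + 172.7 ms.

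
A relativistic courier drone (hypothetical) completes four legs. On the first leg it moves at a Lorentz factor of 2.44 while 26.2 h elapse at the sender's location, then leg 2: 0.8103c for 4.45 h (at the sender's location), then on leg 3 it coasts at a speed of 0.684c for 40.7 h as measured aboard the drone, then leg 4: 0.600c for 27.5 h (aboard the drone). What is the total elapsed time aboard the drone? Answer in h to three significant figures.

τ = 81.5 h

Leg 1: γ = 2.44; τ_1 = 26.2/2.440 = 10.74 h.
Leg 2: γ = 1/√(1 − 0.8103²) = 1/√0.3434 = 1.706; τ_2 = 4.45/1.706 = 2.608 h.
Leg 3: 40.7 h is already measured aboard the drone.
Leg 4: 27.5 h is already measured aboard the drone.
Total: 10.74 + 2.608 + 40.70 + 27.50 h.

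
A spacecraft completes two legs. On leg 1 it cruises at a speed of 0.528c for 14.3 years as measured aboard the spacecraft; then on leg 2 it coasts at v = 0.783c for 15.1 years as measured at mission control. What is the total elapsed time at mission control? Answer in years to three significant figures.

Δt = 31.9 years

Leg 1: γ = 1/√(1 − 0.528²) = 1/√0.7212 = 1.178; Δt_1 = 1.178 × 14.3 = 16.84 years.
Leg 2: 15.1 years is already measured at mission control.
Total: 16.84 + 15.10 years.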